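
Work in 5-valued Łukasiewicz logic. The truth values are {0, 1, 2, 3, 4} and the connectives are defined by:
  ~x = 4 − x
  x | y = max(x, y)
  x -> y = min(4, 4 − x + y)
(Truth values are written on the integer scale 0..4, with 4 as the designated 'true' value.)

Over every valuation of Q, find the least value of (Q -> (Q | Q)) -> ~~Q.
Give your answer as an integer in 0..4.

0

Take Q = 0:
Q | Q = 0 | 0 = 0
Q -> (Q | Q) = 0 -> 0 = 4
~Q = ~0 = 4
~~Q = ~4 = 0
(Q -> (Q | Q)) -> ~~Q = 4 -> 0 = 0
No assignment yields a value below 0, so this is the minimum.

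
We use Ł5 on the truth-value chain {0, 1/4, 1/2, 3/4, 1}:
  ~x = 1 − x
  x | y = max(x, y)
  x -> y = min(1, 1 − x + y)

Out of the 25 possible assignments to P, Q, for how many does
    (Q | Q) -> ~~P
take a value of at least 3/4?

19

value 1: 15 assignments (counts)
value 3/4: 4 assignments (counts)
value 1/2: 3 assignments
value 1/4: 2 assignments
value 0: 1 assignment
So 19 of the 25 assignments meet the threshold.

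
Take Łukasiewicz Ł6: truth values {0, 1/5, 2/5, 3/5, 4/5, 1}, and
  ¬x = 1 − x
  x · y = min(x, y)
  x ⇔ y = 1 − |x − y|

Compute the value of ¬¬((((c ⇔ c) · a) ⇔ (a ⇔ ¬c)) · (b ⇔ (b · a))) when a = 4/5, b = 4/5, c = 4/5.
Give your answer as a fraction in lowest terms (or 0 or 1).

3/5

c ⇔ c = 4/5 ⇔ 4/5 = 1
(c ⇔ c) · a = 1 · 4/5 = 4/5
¬c = ¬4/5 = 1/5
a ⇔ ¬c = 4/5 ⇔ 1/5 = 2/5
((c ⇔ c) · a) ⇔ (a ⇔ ¬c) = 4/5 ⇔ 2/5 = 3/5
b · a = 4/5 · 4/5 = 4/5
b ⇔ (b · a) = 4/5 ⇔ 4/5 = 1
(((c ⇔ c) · a) ⇔ (a ⇔ ¬c)) · (b ⇔ (b · a)) = 3/5 · 1 = 3/5
¬((((c ⇔ c) · a) ⇔ (a ⇔ ¬c)) · (b ⇔ (b · a))) = ¬3/5 = 2/5
¬¬((((c ⇔ c) · a) ⇔ (a ⇔ ¬c)) · (b ⇔ (b · a))) = ¬2/5 = 3/5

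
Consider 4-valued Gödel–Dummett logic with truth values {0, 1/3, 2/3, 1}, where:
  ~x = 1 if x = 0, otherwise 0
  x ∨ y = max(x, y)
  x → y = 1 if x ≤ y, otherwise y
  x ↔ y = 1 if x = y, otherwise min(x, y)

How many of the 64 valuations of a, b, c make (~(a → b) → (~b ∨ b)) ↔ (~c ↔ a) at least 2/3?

20

value 1: 16 assignments (counts)
value 2/3: 4 assignments (counts)
value 1/3: 4 assignments
value 0: 40 assignments
So 20 of the 64 assignments meet the threshold.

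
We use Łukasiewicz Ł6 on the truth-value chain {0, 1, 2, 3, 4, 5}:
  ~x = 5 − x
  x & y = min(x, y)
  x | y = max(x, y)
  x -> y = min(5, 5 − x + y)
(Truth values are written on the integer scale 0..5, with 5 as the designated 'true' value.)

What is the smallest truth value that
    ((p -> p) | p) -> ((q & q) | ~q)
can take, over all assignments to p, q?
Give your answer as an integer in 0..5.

3

Take p = 0, q = 2:
p -> p = 0 -> 0 = 5
(p -> p) | p = 5 | 0 = 5
q & q = 2 & 2 = 2
~q = ~2 = 3
(q & q) | ~q = 2 | 3 = 3
((p -> p) | p) -> ((q & q) | ~q) = 5 -> 3 = 3
No assignment yields a value below 3, so this is the minimum.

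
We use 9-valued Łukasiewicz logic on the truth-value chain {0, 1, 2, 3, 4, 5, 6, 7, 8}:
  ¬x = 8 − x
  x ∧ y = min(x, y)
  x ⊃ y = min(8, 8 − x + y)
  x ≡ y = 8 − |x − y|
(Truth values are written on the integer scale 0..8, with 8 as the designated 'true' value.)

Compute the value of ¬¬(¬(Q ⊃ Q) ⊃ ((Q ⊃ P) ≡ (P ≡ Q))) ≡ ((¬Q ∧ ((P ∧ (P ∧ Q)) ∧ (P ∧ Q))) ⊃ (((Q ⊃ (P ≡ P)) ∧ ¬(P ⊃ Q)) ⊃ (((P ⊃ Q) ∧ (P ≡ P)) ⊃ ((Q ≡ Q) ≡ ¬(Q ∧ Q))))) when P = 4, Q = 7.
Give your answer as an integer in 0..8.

8

Q ⊃ Q = 7 ⊃ 7 = 8
¬(Q ⊃ Q) = ¬8 = 0
Q ⊃ P = 7 ⊃ 4 = 5
P ≡ Q = 4 ≡ 7 = 5
(Q ⊃ P) ≡ (P ≡ Q) = 5 ≡ 5 = 8
¬(Q ⊃ Q) ⊃ ((Q ⊃ P) ≡ (P ≡ Q)) = 0 ⊃ 8 = 8
¬(¬(Q ⊃ Q) ⊃ ((Q ⊃ P) ≡ (P ≡ Q))) = ¬8 = 0
¬¬(¬(Q ⊃ Q) ⊃ ((Q ⊃ P) ≡ (P ≡ Q))) = ¬0 = 8
¬Q = ¬7 = 1
P ∧ Q = 4 ∧ 7 = 4
P ∧ (P ∧ Q) = 4 ∧ 4 = 4
P ∧ Q = 4 ∧ 7 = 4
(P ∧ (P ∧ Q)) ∧ (P ∧ Q) = 4 ∧ 4 = 4
¬Q ∧ ((P ∧ (P ∧ Q)) ∧ (P ∧ Q)) = 1 ∧ 4 = 1
P ≡ P = 4 ≡ 4 = 8
Q ⊃ (P ≡ P) = 7 ⊃ 8 = 8
P ⊃ Q = 4 ⊃ 7 = 8
¬(P ⊃ Q) = ¬8 = 0
(Q ⊃ (P ≡ P)) ∧ ¬(P ⊃ Q) = 8 ∧ 0 = 0
P ⊃ Q = 4 ⊃ 7 = 8
P ≡ P = 4 ≡ 4 = 8
(P ⊃ Q) ∧ (P ≡ P) = 8 ∧ 8 = 8
Q ≡ Q = 7 ≡ 7 = 8
Q ∧ Q = 7 ∧ 7 = 7
¬(Q ∧ Q) = ¬7 = 1
(Q ≡ Q) ≡ ¬(Q ∧ Q) = 8 ≡ 1 = 1
((P ⊃ Q) ∧ (P ≡ P)) ⊃ ((Q ≡ Q) ≡ ¬(Q ∧ Q)) = 8 ⊃ 1 = 1
((Q ⊃ (P ≡ P)) ∧ ¬(P ⊃ Q)) ⊃ (((P ⊃ Q) ∧ (P ≡ P)) ⊃ ((Q ≡ Q) ≡ ¬(Q ∧ Q))) = 0 ⊃ 1 = 8
(¬Q ∧ ((P ∧ (P ∧ Q)) ∧ (P ∧ Q))) ⊃ (((Q ⊃ (P ≡ P)) ∧ ¬(P ⊃ Q)) ⊃ (((P ⊃ Q) ∧ (P ≡ P)) ⊃ ((Q ≡ Q) ≡ ¬(Q ∧ Q)))) = 1 ⊃ 8 = 8
¬¬(¬(Q ⊃ Q) ⊃ ((Q ⊃ P) ≡ (P ≡ Q))) ≡ ((¬Q ∧ ((P ∧ (P ∧ Q)) ∧ (P ∧ Q))) ⊃ (((Q ⊃ (P ≡ P)) ∧ ¬(P ⊃ Q)) ⊃ (((P ⊃ Q) ∧ (P ≡ P)) ⊃ ((Q ≡ Q) ≡ ¬(Q ∧ Q))))) = 8 ≡ 8 = 8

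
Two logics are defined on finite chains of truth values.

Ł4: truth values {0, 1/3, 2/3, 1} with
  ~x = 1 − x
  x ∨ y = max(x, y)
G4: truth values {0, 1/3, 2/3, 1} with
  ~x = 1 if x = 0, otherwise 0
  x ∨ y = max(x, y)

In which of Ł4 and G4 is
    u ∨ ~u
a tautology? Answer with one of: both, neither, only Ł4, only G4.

In Ł4: at u = 1/3 the value is 2/3 — not a tautology.
In G4: at u = 1/3 the value is 1/3 — not a tautology.

neither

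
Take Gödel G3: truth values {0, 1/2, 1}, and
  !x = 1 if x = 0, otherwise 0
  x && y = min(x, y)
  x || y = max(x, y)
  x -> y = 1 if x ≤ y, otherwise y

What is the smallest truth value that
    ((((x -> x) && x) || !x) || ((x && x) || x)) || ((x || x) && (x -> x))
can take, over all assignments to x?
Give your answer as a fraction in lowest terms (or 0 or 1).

1/2

Take x = 1/2:
x -> x = 1/2 -> 1/2 = 1
(x -> x) && x = 1 && 1/2 = 1/2
!x = !1/2 = 0
((x -> x) && x) || !x = 1/2 || 0 = 1/2
x && x = 1/2 && 1/2 = 1/2
(x && x) || x = 1/2 || 1/2 = 1/2
(((x -> x) && x) || !x) || ((x && x) || x) = 1/2 || 1/2 = 1/2
x || x = 1/2 || 1/2 = 1/2
x -> x = 1/2 -> 1/2 = 1
(x || x) && (x -> x) = 1/2 && 1 = 1/2
((((x -> x) && x) || !x) || ((x && x) || x)) || ((x || x) && (x -> x)) = 1/2 || 1/2 = 1/2
No assignment yields a value below 1/2, so this is the minimum.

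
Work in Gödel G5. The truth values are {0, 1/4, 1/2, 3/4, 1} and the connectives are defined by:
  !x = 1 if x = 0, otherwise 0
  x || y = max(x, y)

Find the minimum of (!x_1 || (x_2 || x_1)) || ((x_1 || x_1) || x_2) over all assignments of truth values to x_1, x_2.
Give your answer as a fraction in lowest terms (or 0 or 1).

Take x_1 = 1/4, x_2 = 0:
!x_1 = !1/4 = 0
x_2 || x_1 = 0 || 1/4 = 1/4
!x_1 || (x_2 || x_1) = 0 || 1/4 = 1/4
x_1 || x_1 = 1/4 || 1/4 = 1/4
(x_1 || x_1) || x_2 = 1/4 || 0 = 1/4
(!x_1 || (x_2 || x_1)) || ((x_1 || x_1) || x_2) = 1/4 || 1/4 = 1/4
No assignment yields a value below 1/4, so this is the minimum.

1/4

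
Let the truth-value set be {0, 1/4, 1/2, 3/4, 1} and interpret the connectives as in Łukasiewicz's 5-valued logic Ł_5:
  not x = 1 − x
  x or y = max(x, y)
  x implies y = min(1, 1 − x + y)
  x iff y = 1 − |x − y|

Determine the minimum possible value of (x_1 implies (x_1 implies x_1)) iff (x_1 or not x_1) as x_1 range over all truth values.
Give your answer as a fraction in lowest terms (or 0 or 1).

1/2

Take x_1 = 1/2:
x_1 implies x_1 = 1/2 implies 1/2 = 1
x_1 implies (x_1 implies x_1) = 1/2 implies 1 = 1
not x_1 = not 1/2 = 1/2
x_1 or not x_1 = 1/2 or 1/2 = 1/2
(x_1 implies (x_1 implies x_1)) iff (x_1 or not x_1) = 1 iff 1/2 = 1/2
No assignment yields a value below 1/2, so this is the minimum.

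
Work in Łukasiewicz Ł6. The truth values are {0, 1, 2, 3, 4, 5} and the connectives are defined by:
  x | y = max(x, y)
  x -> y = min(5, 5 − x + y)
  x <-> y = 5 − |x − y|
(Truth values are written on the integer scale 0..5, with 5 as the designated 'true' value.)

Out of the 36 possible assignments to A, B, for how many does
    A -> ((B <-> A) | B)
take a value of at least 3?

32

value 5: 27 assignments (counts)
value 4: 3 assignments (counts)
value 3: 2 assignments (counts)
value 2: 2 assignments
value 1: 1 assignment
value 0: 1 assignment
So 32 of the 36 assignments meet the threshold.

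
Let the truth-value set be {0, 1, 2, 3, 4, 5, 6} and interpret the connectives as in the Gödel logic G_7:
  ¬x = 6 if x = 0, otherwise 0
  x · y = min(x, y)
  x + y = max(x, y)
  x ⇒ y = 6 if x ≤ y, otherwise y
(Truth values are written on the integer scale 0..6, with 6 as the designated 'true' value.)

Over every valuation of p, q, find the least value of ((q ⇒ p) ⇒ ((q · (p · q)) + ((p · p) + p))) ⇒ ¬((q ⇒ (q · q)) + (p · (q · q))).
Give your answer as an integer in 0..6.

Take p = 0, q = 1:
q ⇒ p = 1 ⇒ 0 = 0
p · q = 0 · 1 = 0
q · (p · q) = 1 · 0 = 0
p · p = 0 · 0 = 0
(p · p) + p = 0 + 0 = 0
(q · (p · q)) + ((p · p) + p) = 0 + 0 = 0
(q ⇒ p) ⇒ ((q · (p · q)) + ((p · p) + p)) = 0 ⇒ 0 = 6
q · q = 1 · 1 = 1
q ⇒ (q · q) = 1 ⇒ 1 = 6
q · q = 1 · 1 = 1
p · (q · q) = 0 · 1 = 0
(q ⇒ (q · q)) + (p · (q · q)) = 6 + 0 = 6
¬((q ⇒ (q · q)) + (p · (q · q))) = ¬6 = 0
((q ⇒ p) ⇒ ((q · (p · q)) + ((p · p) + p))) ⇒ ¬((q ⇒ (q · q)) + (p · (q · q))) = 6 ⇒ 0 = 0
No assignment yields a value below 0, so this is the minimum.

0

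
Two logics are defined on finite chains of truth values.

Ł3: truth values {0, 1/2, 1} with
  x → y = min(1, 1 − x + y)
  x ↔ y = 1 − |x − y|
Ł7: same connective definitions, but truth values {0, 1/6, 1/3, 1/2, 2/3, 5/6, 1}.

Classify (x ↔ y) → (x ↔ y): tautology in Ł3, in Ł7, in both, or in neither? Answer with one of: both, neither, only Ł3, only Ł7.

In Ł3: every assignment gives 1 — tautology.
In Ł7: every assignment gives 1 — tautology.

both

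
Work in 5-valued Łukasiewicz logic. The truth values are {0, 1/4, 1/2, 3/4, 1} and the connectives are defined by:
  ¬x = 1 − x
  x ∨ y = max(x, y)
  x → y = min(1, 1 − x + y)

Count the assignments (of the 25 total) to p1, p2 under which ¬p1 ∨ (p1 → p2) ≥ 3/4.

value 1: 15 assignments (counts)
value 3/4: 4 assignments (counts)
value 1/2: 3 assignments
value 1/4: 2 assignments
value 0: 1 assignment
So 19 of the 25 assignments meet the threshold.

19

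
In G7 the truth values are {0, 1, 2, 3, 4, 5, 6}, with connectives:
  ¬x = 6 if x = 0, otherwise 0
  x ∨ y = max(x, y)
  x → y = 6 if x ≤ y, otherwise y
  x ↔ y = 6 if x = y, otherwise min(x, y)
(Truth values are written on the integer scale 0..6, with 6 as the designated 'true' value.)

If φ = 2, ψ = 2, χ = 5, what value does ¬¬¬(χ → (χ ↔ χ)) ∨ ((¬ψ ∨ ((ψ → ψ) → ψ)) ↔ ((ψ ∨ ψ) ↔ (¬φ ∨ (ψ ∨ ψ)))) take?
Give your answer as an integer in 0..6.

2

χ ↔ χ = 5 ↔ 5 = 6
χ → (χ ↔ χ) = 5 → 6 = 6
¬(χ → (χ ↔ χ)) = ¬6 = 0
¬¬(χ → (χ ↔ χ)) = ¬0 = 6
¬¬¬(χ → (χ ↔ χ)) = ¬6 = 0
¬ψ = ¬2 = 0
ψ → ψ = 2 → 2 = 6
(ψ → ψ) → ψ = 6 → 2 = 2
¬ψ ∨ ((ψ → ψ) → ψ) = 0 ∨ 2 = 2
ψ ∨ ψ = 2 ∨ 2 = 2
¬φ = ¬2 = 0
ψ ∨ ψ = 2 ∨ 2 = 2
¬φ ∨ (ψ ∨ ψ) = 0 ∨ 2 = 2
(ψ ∨ ψ) ↔ (¬φ ∨ (ψ ∨ ψ)) = 2 ↔ 2 = 6
(¬ψ ∨ ((ψ → ψ) → ψ)) ↔ ((ψ ∨ ψ) ↔ (¬φ ∨ (ψ ∨ ψ))) = 2 ↔ 6 = 2
¬¬¬(χ → (χ ↔ χ)) ∨ ((¬ψ ∨ ((ψ → ψ) → ψ)) ↔ ((ψ ∨ ψ) ↔ (¬φ ∨ (ψ ∨ ψ)))) = 0 ∨ 2 = 2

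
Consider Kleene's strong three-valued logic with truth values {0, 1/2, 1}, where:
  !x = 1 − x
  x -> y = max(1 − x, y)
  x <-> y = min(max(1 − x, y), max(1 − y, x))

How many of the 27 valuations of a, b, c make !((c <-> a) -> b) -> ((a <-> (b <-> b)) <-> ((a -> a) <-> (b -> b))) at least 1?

value 1: 15 assignments (counts)
value 1/2: 11 assignments
value 0: 1 assignment
So 15 of the 27 assignments meet the threshold.

15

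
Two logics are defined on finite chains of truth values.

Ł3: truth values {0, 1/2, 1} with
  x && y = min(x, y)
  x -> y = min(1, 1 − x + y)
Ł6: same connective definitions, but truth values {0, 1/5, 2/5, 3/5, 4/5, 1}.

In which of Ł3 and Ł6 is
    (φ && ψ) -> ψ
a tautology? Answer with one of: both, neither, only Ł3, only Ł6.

In Ł3: every assignment gives 1 — tautology.
In Ł6: every assignment gives 1 — tautology.

both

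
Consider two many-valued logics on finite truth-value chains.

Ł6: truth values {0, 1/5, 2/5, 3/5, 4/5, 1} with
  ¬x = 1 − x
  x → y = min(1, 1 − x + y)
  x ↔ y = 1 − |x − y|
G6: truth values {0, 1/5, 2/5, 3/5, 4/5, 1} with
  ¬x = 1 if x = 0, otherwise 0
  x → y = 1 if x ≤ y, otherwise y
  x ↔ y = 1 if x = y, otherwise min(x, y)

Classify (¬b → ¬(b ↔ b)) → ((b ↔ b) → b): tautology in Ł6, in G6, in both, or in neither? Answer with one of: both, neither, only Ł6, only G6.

only Ł6

In Ł6: every assignment gives 1 — tautology.
In G6: at b = 1/5 the value is 1/5 — not a tautology.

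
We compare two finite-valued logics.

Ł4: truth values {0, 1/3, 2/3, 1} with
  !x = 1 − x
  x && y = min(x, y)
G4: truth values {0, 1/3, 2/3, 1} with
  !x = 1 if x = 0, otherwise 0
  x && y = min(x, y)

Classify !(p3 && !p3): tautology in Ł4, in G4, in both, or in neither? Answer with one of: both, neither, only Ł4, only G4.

In Ł4: at p3 = 1/3 the value is 2/3 — not a tautology.
In G4: every assignment gives 1 — tautology.

only G4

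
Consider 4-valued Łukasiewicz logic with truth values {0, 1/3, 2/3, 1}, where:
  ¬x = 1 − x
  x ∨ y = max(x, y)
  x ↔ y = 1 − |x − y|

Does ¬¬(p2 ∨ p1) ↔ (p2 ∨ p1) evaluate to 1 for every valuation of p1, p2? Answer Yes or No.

Yes

p1 = 0, p2 = 0 ↦ 1
p1 = 0, p2 = 1/3 ↦ 1
p1 = 0, p2 = 2/3 ↦ 1
p1 = 0, p2 = 1 ↦ 1
p1 = 1/3, p2 = 0 ↦ 1
p1 = 1/3, p2 = 1/3 ↦ 1
p1 = 1/3, p2 = 2/3 ↦ 1
p1 = 1/3, p2 = 1 ↦ 1
p1 = 2/3, p2 = 0 ↦ 1
p1 = 2/3, p2 = 1/3 ↦ 1
p1 = 2/3, p2 = 2/3 ↦ 1
p1 = 2/3, p2 = 1 ↦ 1
p1 = 1, p2 = 0 ↦ 1
p1 = 1, p2 = 1/3 ↦ 1
p1 = 1, p2 = 2/3 ↦ 1
p1 = 1, p2 = 1 ↦ 1
Every assignment gives a value ≥ 1.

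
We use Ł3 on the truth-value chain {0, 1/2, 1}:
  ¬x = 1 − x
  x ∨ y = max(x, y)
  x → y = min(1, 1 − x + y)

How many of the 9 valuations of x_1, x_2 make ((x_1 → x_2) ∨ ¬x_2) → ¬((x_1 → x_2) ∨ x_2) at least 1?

x_1 = 0, x_2 = 0 ↦ 0  <
x_1 = 0, x_2 = 1/2 ↦ 0  <
x_1 = 0, x_2 = 1 ↦ 0  <
x_1 = 1/2, x_2 = 0 ↦ 1/2  <
x_1 = 1/2, x_2 = 1/2 ↦ 0  <
x_1 = 1/2, x_2 = 1 ↦ 0  <
x_1 = 1, x_2 = 0 ↦ 1  ≥
x_1 = 1, x_2 = 1/2 ↦ 1  ≥
x_1 = 1, x_2 = 1 ↦ 0  <
So 2 of the 9 assignments meet the threshold.

2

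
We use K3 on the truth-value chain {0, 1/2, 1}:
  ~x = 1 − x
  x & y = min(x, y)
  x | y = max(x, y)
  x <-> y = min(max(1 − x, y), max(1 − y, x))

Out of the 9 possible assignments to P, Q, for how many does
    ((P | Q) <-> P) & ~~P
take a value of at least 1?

3

P = 0, Q = 0 ↦ 0  <
P = 0, Q = 1/2 ↦ 0  <
P = 0, Q = 1 ↦ 0  <
P = 1/2, Q = 0 ↦ 1/2  <
P = 1/2, Q = 1/2 ↦ 1/2  <
P = 1/2, Q = 1 ↦ 1/2  <
P = 1, Q = 0 ↦ 1  ≥
P = 1, Q = 1/2 ↦ 1  ≥
P = 1, Q = 1 ↦ 1  ≥
So 3 of the 9 assignments meet the threshold.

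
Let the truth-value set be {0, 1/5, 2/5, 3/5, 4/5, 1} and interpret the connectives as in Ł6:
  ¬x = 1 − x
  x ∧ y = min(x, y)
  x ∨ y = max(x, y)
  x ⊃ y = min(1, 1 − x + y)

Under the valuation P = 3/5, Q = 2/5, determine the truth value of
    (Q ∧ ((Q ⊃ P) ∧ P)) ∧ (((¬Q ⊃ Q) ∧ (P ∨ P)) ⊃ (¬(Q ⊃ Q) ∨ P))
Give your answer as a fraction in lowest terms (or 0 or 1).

2/5

Q ⊃ P = 2/5 ⊃ 3/5 = 1
(Q ⊃ P) ∧ P = 1 ∧ 3/5 = 3/5
Q ∧ ((Q ⊃ P) ∧ P) = 2/5 ∧ 3/5 = 2/5
¬Q = ¬2/5 = 3/5
¬Q ⊃ Q = 3/5 ⊃ 2/5 = 4/5
P ∨ P = 3/5 ∨ 3/5 = 3/5
(¬Q ⊃ Q) ∧ (P ∨ P) = 4/5 ∧ 3/5 = 3/5
Q ⊃ Q = 2/5 ⊃ 2/5 = 1
¬(Q ⊃ Q) = ¬1 = 0
¬(Q ⊃ Q) ∨ P = 0 ∨ 3/5 = 3/5
((¬Q ⊃ Q) ∧ (P ∨ P)) ⊃ (¬(Q ⊃ Q) ∨ P) = 3/5 ⊃ 3/5 = 1
(Q ∧ ((Q ⊃ P) ∧ P)) ∧ (((¬Q ⊃ Q) ∧ (P ∨ P)) ⊃ (¬(Q ⊃ Q) ∨ P)) = 2/5 ∧ 1 = 2/5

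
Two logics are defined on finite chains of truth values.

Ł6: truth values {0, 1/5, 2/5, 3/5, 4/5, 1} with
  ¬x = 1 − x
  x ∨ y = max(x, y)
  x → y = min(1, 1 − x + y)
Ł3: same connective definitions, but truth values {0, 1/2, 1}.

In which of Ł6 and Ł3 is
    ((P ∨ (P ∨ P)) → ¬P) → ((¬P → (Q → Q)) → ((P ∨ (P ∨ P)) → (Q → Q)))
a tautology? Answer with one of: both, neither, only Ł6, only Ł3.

In Ł6: every assignment gives 1 — tautology.
In Ł3: every assignment gives 1 — tautology.

both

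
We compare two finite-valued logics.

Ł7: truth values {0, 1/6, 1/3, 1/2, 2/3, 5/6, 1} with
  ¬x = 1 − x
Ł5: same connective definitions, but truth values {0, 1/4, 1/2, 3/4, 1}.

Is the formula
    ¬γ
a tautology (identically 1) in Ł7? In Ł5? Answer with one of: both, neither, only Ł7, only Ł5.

neither

In Ł7: at γ = 1/6 the value is 5/6 — not a tautology.
In Ł5: at γ = 1/4 the value is 3/4 — not a tautology.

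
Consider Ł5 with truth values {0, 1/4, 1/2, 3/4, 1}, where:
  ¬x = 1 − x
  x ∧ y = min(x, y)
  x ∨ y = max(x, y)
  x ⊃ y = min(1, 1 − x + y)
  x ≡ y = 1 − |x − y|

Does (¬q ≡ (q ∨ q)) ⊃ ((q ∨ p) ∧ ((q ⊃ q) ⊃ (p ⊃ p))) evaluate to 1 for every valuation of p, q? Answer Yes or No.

No

Counterexample: take p = 0, q = 1/4.
¬q = ¬1/4 = 3/4
q ∨ q = 1/4 ∨ 1/4 = 1/4
¬q ≡ (q ∨ q) = 3/4 ≡ 1/4 = 1/2
q ∨ p = 1/4 ∨ 0 = 1/4
q ⊃ q = 1/4 ⊃ 1/4 = 1
p ⊃ p = 0 ⊃ 0 = 1
(q ⊃ q) ⊃ (p ⊃ p) = 1 ⊃ 1 = 1
(q ∨ p) ∧ ((q ⊃ q) ⊃ (p ⊃ p)) = 1/4 ∧ 1 = 1/4
(¬q ≡ (q ∨ q)) ⊃ ((q ∨ p) ∧ ((q ⊃ q) ⊃ (p ⊃ p))) = 1/2 ⊃ 1/4 = 3/4
This gives 3/4 ≠ 1.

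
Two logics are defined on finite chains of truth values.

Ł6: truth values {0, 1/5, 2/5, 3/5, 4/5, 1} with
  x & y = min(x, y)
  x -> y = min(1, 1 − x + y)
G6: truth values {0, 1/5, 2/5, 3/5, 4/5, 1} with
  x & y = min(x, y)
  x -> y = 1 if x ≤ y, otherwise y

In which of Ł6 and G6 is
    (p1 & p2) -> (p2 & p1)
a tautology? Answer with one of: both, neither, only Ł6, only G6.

both

In Ł6: every assignment gives 1 — tautology.
In G6: every assignment gives 1 — tautology.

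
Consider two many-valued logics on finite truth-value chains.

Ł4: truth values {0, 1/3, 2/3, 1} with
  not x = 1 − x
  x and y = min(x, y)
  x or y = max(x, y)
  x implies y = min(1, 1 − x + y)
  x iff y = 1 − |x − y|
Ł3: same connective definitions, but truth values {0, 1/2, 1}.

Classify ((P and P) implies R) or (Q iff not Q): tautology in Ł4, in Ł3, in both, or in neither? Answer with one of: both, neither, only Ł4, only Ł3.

In Ł4: at P = 1/3, Q = 0, R = 0 the value is 2/3 — not a tautology.
In Ł3: at P = 1/2, Q = 0, R = 0 the value is 1/2 — not a tautology.

neither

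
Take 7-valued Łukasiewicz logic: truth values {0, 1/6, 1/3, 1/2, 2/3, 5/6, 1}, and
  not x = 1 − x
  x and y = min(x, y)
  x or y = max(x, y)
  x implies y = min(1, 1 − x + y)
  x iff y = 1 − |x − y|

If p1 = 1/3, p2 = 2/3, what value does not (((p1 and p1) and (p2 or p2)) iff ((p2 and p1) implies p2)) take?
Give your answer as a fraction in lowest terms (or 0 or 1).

p1 and p1 = 1/3 and 1/3 = 1/3
p2 or p2 = 2/3 or 2/3 = 2/3
(p1 and p1) and (p2 or p2) = 1/3 and 2/3 = 1/3
p2 and p1 = 2/3 and 1/3 = 1/3
(p2 and p1) implies p2 = 1/3 implies 2/3 = 1
((p1 and p1) and (p2 or p2)) iff ((p2 and p1) implies p2) = 1/3 iff 1 = 1/3
not (((p1 and p1) and (p2 or p2)) iff ((p2 and p1) implies p2)) = not 1/3 = 2/3

2/3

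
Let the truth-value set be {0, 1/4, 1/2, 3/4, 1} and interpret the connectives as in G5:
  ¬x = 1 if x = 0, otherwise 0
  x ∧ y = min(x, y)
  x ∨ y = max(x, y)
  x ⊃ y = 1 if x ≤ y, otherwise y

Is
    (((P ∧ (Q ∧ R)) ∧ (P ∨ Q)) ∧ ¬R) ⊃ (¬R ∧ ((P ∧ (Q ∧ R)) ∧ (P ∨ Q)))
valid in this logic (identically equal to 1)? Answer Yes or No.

At P = 1/2, Q = 1/2, R = 0, for instance:
Q ∧ R = 1/2 ∧ 0 = 0
P ∧ (Q ∧ R) = 1/2 ∧ 0 = 0
P ∨ Q = 1/2 ∨ 1/2 = 1/2
(P ∧ (Q ∧ R)) ∧ (P ∨ Q) = 0 ∧ 1/2 = 0
¬R = ¬0 = 1
((P ∧ (Q ∧ R)) ∧ (P ∨ Q)) ∧ ¬R = 0 ∧ 1 = 0
¬R ∧ ((P ∧ (Q ∧ R)) ∧ (P ∨ Q)) = 1 ∧ 0 = 0
(((P ∧ (Q ∧ R)) ∧ (P ∨ Q)) ∧ ¬R) ⊃ (¬R ∧ ((P ∧ (Q ∧ R)) ∧ (P ∨ Q))) = 0 ⊃ 0 = 1
and checking the remaining 124 assignments likewise gives ≥ 1 in every case.

Yes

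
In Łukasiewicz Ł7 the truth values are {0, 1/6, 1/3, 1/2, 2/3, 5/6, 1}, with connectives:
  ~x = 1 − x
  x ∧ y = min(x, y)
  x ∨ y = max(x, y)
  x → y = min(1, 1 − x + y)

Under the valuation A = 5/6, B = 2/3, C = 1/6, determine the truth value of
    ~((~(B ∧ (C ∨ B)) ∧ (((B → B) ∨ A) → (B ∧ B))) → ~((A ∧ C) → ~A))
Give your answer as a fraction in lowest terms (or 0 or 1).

1/3

C ∨ B = 1/6 ∨ 2/3 = 2/3
B ∧ (C ∨ B) = 2/3 ∧ 2/3 = 2/3
~(B ∧ (C ∨ B)) = ~2/3 = 1/3
B → B = 2/3 → 2/3 = 1
(B → B) ∨ A = 1 ∨ 5/6 = 1
B ∧ B = 2/3 ∧ 2/3 = 2/3
((B → B) ∨ A) → (B ∧ B) = 1 → 2/3 = 2/3
~(B ∧ (C ∨ B)) ∧ (((B → B) ∨ A) → (B ∧ B)) = 1/3 ∧ 2/3 = 1/3
A ∧ C = 5/6 ∧ 1/6 = 1/6
~A = ~5/6 = 1/6
(A ∧ C) → ~A = 1/6 → 1/6 = 1
~((A ∧ C) → ~A) = ~1 = 0
(~(B ∧ (C ∨ B)) ∧ (((B → B) ∨ A) → (B ∧ B))) → ~((A ∧ C) → ~A) = 1/3 → 0 = 2/3
~((~(B ∧ (C ∨ B)) ∧ (((B → B) ∨ A) → (B ∧ B))) → ~((A ∧ C) → ~A)) = ~2/3 = 1/3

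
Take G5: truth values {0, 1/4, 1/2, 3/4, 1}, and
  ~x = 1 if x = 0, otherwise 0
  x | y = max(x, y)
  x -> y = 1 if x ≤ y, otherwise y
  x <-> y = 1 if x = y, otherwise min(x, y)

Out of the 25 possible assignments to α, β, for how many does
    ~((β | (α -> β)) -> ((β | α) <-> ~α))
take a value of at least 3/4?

value 1: 17 assignments (counts)
value 0: 8 assignments
So 17 of the 25 assignments meet the threshold.

17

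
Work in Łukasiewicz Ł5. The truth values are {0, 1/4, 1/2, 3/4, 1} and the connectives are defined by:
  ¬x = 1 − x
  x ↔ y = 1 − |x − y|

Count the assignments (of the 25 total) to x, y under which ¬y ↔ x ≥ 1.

5

value 1: 5 assignments (counts)
value 3/4: 8 assignments
value 1/2: 6 assignments
value 1/4: 4 assignments
value 0: 2 assignments
So 5 of the 25 assignments meet the threshold.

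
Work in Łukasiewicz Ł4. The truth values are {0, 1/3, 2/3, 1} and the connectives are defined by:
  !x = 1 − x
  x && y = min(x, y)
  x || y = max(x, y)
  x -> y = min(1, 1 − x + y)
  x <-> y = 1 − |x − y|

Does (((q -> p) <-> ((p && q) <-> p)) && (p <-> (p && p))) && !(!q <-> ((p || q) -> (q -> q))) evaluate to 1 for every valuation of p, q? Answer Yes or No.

Counterexample: take p = 0, q = 0.
q -> p = 0 -> 0 = 1
p && q = 0 && 0 = 0
(p && q) <-> p = 0 <-> 0 = 1
(q -> p) <-> ((p && q) <-> p) = 1 <-> 1 = 1
p && p = 0 && 0 = 0
p <-> (p && p) = 0 <-> 0 = 1
((q -> p) <-> ((p && q) <-> p)) && (p <-> (p && p)) = 1 && 1 = 1
!q = !0 = 1
p || q = 0 || 0 = 0
q -> q = 0 -> 0 = 1
(p || q) -> (q -> q) = 0 -> 1 = 1
!q <-> ((p || q) -> (q -> q)) = 1 <-> 1 = 1
!(!q <-> ((p || q) -> (q -> q))) = !1 = 0
(((q -> p) <-> ((p && q) <-> p)) && (p <-> (p && p))) && !(!q <-> ((p || q) -> (q -> q))) = 1 && 0 = 0
This gives 0 ≠ 1.

No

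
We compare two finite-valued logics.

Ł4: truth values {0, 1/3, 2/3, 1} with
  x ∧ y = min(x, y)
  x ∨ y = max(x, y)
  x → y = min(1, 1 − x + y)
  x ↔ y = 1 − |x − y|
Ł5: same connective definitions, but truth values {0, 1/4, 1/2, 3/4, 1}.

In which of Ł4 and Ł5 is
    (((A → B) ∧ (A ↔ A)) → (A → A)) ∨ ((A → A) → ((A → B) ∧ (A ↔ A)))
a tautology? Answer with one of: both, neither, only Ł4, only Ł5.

both

In Ł4: every assignment gives 1 — tautology.
In Ł5: every assignment gives 1 — tautology.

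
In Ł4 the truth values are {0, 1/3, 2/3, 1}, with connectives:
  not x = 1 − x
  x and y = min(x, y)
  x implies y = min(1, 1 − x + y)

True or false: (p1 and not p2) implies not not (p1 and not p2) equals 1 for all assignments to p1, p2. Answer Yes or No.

p1 = 0, p2 = 0 ↦ 1
p1 = 0, p2 = 1/3 ↦ 1
p1 = 0, p2 = 2/3 ↦ 1
p1 = 0, p2 = 1 ↦ 1
p1 = 1/3, p2 = 0 ↦ 1
p1 = 1/3, p2 = 1/3 ↦ 1
p1 = 1/3, p2 = 2/3 ↦ 1
p1 = 1/3, p2 = 1 ↦ 1
p1 = 2/3, p2 = 0 ↦ 1
p1 = 2/3, p2 = 1/3 ↦ 1
p1 = 2/3, p2 = 2/3 ↦ 1
p1 = 2/3, p2 = 1 ↦ 1
p1 = 1, p2 = 0 ↦ 1
p1 = 1, p2 = 1/3 ↦ 1
p1 = 1, p2 = 2/3 ↦ 1
p1 = 1, p2 = 1 ↦ 1
Every assignment gives a value ≥ 1.

Yes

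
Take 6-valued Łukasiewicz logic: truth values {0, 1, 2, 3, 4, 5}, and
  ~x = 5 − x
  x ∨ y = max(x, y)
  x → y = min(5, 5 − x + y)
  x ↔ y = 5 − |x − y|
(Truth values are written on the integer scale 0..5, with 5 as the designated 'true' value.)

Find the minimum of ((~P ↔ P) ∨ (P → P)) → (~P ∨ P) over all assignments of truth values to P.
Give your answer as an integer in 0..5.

Take P = 2:
~P = ~2 = 3
~P ↔ P = 3 ↔ 2 = 4
P → P = 2 → 2 = 5
(~P ↔ P) ∨ (P → P) = 4 ∨ 5 = 5
~P = ~2 = 3
~P ∨ P = 3 ∨ 2 = 3
((~P ↔ P) ∨ (P → P)) → (~P ∨ P) = 5 → 3 = 3
No assignment yields a value below 3, so this is the minimum.

3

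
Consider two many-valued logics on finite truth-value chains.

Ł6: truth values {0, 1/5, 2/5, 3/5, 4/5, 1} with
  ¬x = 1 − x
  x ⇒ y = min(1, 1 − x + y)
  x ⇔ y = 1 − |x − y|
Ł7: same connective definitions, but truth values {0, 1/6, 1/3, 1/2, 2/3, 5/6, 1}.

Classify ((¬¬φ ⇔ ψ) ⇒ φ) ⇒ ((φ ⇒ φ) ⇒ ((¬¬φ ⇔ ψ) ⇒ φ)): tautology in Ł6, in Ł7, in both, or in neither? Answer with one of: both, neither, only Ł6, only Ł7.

both

In Ł6: every assignment gives 1 — tautology.
In Ł7: every assignment gives 1 — tautology.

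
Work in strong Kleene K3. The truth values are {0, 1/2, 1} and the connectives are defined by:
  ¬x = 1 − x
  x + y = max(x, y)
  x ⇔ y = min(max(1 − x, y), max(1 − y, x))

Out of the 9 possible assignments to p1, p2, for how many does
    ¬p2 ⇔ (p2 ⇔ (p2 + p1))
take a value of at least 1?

p1 = 0, p2 = 0 ↦ 1  ≥
p1 = 0, p2 = 1/2 ↦ 1/2  <
p1 = 0, p2 = 1 ↦ 0  <
p1 = 1/2, p2 = 0 ↦ 1/2  <
p1 = 1/2, p2 = 1/2 ↦ 1/2  <
p1 = 1/2, p2 = 1 ↦ 0  <
p1 = 1, p2 = 0 ↦ 0  <
p1 = 1, p2 = 1/2 ↦ 1/2  <
p1 = 1, p2 = 1 ↦ 0  <
So 1 of the 9 assignments meets the threshold.

1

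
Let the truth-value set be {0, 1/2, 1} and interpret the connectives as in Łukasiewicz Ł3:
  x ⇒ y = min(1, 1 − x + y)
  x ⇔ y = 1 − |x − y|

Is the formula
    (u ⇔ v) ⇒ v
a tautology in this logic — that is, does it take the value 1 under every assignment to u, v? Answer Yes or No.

No

Counterexample: take u = 0, v = 0.
u ⇔ v = 0 ⇔ 0 = 1
(u ⇔ v) ⇒ v = 1 ⇒ 0 = 0
This gives 0 ≠ 1.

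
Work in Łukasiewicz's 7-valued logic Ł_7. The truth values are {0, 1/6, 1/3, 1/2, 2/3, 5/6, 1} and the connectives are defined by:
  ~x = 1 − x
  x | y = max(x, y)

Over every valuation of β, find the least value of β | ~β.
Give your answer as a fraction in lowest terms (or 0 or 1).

Take β = 1/2:
~β = ~1/2 = 1/2
β | ~β = 1/2 | 1/2 = 1/2
No assignment yields a value below 1/2, so this is the minimum.

1/2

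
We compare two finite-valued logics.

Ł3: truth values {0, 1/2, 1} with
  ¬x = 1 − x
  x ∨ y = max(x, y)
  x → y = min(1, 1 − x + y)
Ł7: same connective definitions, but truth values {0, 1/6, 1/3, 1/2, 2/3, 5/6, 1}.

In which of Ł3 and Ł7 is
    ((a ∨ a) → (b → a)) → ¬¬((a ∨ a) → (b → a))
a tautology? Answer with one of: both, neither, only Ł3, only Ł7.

In Ł3: every assignment gives 1 — tautology.
In Ł7: every assignment gives 1 — tautology.

both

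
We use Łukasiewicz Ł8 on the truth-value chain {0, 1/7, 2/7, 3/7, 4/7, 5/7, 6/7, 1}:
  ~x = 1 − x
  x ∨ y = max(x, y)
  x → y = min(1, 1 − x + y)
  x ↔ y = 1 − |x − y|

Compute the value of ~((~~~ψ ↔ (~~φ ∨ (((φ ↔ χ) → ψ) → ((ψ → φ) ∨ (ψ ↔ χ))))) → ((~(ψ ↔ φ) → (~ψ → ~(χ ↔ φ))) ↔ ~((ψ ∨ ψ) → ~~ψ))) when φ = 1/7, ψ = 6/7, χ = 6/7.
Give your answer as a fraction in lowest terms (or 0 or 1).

1/7

~ψ = ~6/7 = 1/7
~~ψ = ~1/7 = 6/7
~~~ψ = ~6/7 = 1/7
~φ = ~1/7 = 6/7
~~φ = ~6/7 = 1/7
φ ↔ χ = 1/7 ↔ 6/7 = 2/7
(φ ↔ χ) → ψ = 2/7 → 6/7 = 1
ψ → φ = 6/7 → 1/7 = 2/7
ψ ↔ χ = 6/7 ↔ 6/7 = 1
(ψ → φ) ∨ (ψ ↔ χ) = 2/7 ∨ 1 = 1
((φ ↔ χ) → ψ) → ((ψ → φ) ∨ (ψ ↔ χ)) = 1 → 1 = 1
~~φ ∨ (((φ ↔ χ) → ψ) → ((ψ → φ) ∨ (ψ ↔ χ))) = 1/7 ∨ 1 = 1
~~~ψ ↔ (~~φ ∨ (((φ ↔ χ) → ψ) → ((ψ → φ) ∨ (ψ ↔ χ)))) = 1/7 ↔ 1 = 1/7
ψ ↔ φ = 6/7 ↔ 1/7 = 2/7
~(ψ ↔ φ) = ~2/7 = 5/7
~ψ = ~6/7 = 1/7
χ ↔ φ = 6/7 ↔ 1/7 = 2/7
~(χ ↔ φ) = ~2/7 = 5/7
~ψ → ~(χ ↔ φ) = 1/7 → 5/7 = 1
~(ψ ↔ φ) → (~ψ → ~(χ ↔ φ)) = 5/7 → 1 = 1
ψ ∨ ψ = 6/7 ∨ 6/7 = 6/7
~ψ = ~6/7 = 1/7
~~ψ = ~1/7 = 6/7
(ψ ∨ ψ) → ~~ψ = 6/7 → 6/7 = 1
~((ψ ∨ ψ) → ~~ψ) = ~1 = 0
(~(ψ ↔ φ) → (~ψ → ~(χ ↔ φ))) ↔ ~((ψ ∨ ψ) → ~~ψ) = 1 ↔ 0 = 0
(~~~ψ ↔ (~~φ ∨ (((φ ↔ χ) → ψ) → ((ψ → φ) ∨ (ψ ↔ χ))))) → ((~(ψ ↔ φ) → (~ψ → ~(χ ↔ φ))) ↔ ~((ψ ∨ ψ) → ~~ψ)) = 1/7 → 0 = 6/7
~((~~~ψ ↔ (~~φ ∨ (((φ ↔ χ) → ψ) → ((ψ → φ) ∨ (ψ ↔ χ))))) → ((~(ψ ↔ φ) → (~ψ → ~(χ ↔ φ))) ↔ ~((ψ ∨ ψ) → ~~ψ))) = ~6/7 = 1/7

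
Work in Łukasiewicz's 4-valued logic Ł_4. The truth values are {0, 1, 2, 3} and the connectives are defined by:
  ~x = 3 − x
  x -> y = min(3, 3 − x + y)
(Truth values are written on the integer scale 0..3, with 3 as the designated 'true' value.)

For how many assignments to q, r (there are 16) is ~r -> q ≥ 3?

10

q = 0, r = 0 ↦ 0  <
q = 0, r = 1 ↦ 1  <
q = 0, r = 2 ↦ 2  <
q = 0, r = 3 ↦ 3  ≥
q = 1, r = 0 ↦ 1  <
q = 1, r = 1 ↦ 2  <
q = 1, r = 2 ↦ 3  ≥
q = 1, r = 3 ↦ 3  ≥
q = 2, r = 0 ↦ 2  <
q = 2, r = 1 ↦ 3  ≥
q = 2, r = 2 ↦ 3  ≥
q = 2, r = 3 ↦ 3  ≥
q = 3, r = 0 ↦ 3  ≥
q = 3, r = 1 ↦ 3  ≥
q = 3, r = 2 ↦ 3  ≥
q = 3, r = 3 ↦ 3  ≥
So 10 of the 16 assignments meet the threshold.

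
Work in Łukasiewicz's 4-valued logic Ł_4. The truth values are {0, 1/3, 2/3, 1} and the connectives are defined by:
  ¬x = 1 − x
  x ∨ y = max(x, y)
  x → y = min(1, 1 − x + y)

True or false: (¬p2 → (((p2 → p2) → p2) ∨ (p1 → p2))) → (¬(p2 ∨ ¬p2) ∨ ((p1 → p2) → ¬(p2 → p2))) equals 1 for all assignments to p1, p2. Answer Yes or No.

No

Counterexample: take p1 = 0, p2 = 0.
¬p2 = ¬0 = 1
p2 → p2 = 0 → 0 = 1
(p2 → p2) → p2 = 1 → 0 = 0
p1 → p2 = 0 → 0 = 1
((p2 → p2) → p2) ∨ (p1 → p2) = 0 ∨ 1 = 1
¬p2 → (((p2 → p2) → p2) ∨ (p1 → p2)) = 1 → 1 = 1
¬p2 = ¬0 = 1
p2 ∨ ¬p2 = 0 ∨ 1 = 1
¬(p2 ∨ ¬p2) = ¬1 = 0
p1 → p2 = 0 → 0 = 1
p2 → p2 = 0 → 0 = 1
¬(p2 → p2) = ¬1 = 0
(p1 → p2) → ¬(p2 → p2) = 1 → 0 = 0
¬(p2 ∨ ¬p2) ∨ ((p1 → p2) → ¬(p2 → p2)) = 0 ∨ 0 = 0
(¬p2 → (((p2 → p2) → p2) ∨ (p1 → p2))) → (¬(p2 ∨ ¬p2) ∨ ((p1 → p2) → ¬(p2 → p2))) = 1 → 0 = 0
This gives 0 ≠ 1.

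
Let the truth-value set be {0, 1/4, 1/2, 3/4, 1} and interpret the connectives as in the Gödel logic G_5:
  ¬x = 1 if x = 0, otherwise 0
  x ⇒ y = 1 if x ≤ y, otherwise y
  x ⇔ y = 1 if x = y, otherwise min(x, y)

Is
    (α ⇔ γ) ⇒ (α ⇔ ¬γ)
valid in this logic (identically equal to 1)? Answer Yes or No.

No

Counterexample: take α = 0, γ = 0.
α ⇔ γ = 0 ⇔ 0 = 1
¬γ = ¬0 = 1
α ⇔ ¬γ = 0 ⇔ 1 = 0
(α ⇔ γ) ⇒ (α ⇔ ¬γ) = 1 ⇒ 0 = 0
This gives 0 ≠ 1.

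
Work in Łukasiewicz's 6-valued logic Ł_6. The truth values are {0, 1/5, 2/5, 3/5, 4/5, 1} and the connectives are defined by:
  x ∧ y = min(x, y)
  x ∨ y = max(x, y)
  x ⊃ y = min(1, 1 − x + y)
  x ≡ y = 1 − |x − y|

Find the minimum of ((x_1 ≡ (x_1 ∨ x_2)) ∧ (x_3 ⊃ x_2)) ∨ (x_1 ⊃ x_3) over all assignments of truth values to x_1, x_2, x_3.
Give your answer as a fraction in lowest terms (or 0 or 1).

Take x_1 = 2/5, x_2 = 4/5, x_3 = 0:
x_1 ∨ x_2 = 2/5 ∨ 4/5 = 4/5
x_1 ≡ (x_1 ∨ x_2) = 2/5 ≡ 4/5 = 3/5
x_3 ⊃ x_2 = 0 ⊃ 4/5 = 1
(x_1 ≡ (x_1 ∨ x_2)) ∧ (x_3 ⊃ x_2) = 3/5 ∧ 1 = 3/5
x_1 ⊃ x_3 = 2/5 ⊃ 0 = 3/5
((x_1 ≡ (x_1 ∨ x_2)) ∧ (x_3 ⊃ x_2)) ∨ (x_1 ⊃ x_3) = 3/5 ∨ 3/5 = 3/5
No assignment yields a value below 3/5, so this is the minimum.

3/5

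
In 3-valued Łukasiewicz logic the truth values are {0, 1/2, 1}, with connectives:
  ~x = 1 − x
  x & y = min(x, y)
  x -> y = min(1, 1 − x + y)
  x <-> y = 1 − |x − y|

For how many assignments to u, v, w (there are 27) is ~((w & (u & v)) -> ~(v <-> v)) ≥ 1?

value 1: 1 assignment (counts)
value 1/2: 7 assignments
value 0: 19 assignments
So 1 of the 27 assignments meets the threshold.

1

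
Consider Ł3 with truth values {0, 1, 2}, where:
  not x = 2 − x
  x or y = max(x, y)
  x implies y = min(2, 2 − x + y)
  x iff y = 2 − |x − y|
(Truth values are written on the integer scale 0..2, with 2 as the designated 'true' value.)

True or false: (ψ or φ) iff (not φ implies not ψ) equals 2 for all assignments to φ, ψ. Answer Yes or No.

No

Counterexample: take φ = 0, ψ = 0.
ψ or φ = 0 or 0 = 0
not φ = not 0 = 2
not ψ = not 0 = 2
not φ implies not ψ = 2 implies 2 = 2
(ψ or φ) iff (not φ implies not ψ) = 0 iff 2 = 0
This gives 0 ≠ 2.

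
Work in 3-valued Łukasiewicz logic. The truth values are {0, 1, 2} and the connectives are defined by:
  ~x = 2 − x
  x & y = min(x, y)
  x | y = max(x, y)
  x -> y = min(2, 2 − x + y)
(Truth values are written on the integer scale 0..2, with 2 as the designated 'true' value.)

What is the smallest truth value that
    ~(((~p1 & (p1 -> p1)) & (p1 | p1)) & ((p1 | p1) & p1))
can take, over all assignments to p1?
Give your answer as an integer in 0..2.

1

Take p1 = 1:
~p1 = ~1 = 1
p1 -> p1 = 1 -> 1 = 2
~p1 & (p1 -> p1) = 1 & 2 = 1
p1 | p1 = 1 | 1 = 1
(~p1 & (p1 -> p1)) & (p1 | p1) = 1 & 1 = 1
p1 | p1 = 1 | 1 = 1
(p1 | p1) & p1 = 1 & 1 = 1
((~p1 & (p1 -> p1)) & (p1 | p1)) & ((p1 | p1) & p1) = 1 & 1 = 1
~(((~p1 & (p1 -> p1)) & (p1 | p1)) & ((p1 | p1) & p1)) = ~1 = 1
No assignment yields a value below 1, so this is the minimum.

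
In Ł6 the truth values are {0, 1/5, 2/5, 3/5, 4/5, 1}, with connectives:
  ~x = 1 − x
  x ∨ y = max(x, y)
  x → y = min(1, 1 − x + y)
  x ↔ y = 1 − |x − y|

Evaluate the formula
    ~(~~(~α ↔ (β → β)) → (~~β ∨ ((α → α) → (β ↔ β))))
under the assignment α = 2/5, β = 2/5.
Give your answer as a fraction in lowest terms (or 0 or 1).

0

~α = ~2/5 = 3/5
β → β = 2/5 → 2/5 = 1
~α ↔ (β → β) = 3/5 ↔ 1 = 3/5
~(~α ↔ (β → β)) = ~3/5 = 2/5
~~(~α ↔ (β → β)) = ~2/5 = 3/5
~β = ~2/5 = 3/5
~~β = ~3/5 = 2/5
α → α = 2/5 → 2/5 = 1
β ↔ β = 2/5 ↔ 2/5 = 1
(α → α) → (β ↔ β) = 1 → 1 = 1
~~β ∨ ((α → α) → (β ↔ β)) = 2/5 ∨ 1 = 1
~~(~α ↔ (β → β)) → (~~β ∨ ((α → α) → (β ↔ β))) = 3/5 → 1 = 1
~(~~(~α ↔ (β → β)) → (~~β ∨ ((α → α) → (β ↔ β)))) = ~1 = 0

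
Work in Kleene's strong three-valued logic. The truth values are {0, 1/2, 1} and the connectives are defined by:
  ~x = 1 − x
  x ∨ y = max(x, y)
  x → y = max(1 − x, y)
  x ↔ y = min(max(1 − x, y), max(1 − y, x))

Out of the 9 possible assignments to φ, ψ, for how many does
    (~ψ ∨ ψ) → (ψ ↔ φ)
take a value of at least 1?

φ = 0, ψ = 0 ↦ 1  ≥
φ = 0, ψ = 1/2 ↦ 1/2  <
φ = 0, ψ = 1 ↦ 0  <
φ = 1/2, ψ = 0 ↦ 1/2  <
φ = 1/2, ψ = 1/2 ↦ 1/2  <
φ = 1/2, ψ = 1 ↦ 1/2  <
φ = 1, ψ = 0 ↦ 0  <
φ = 1, ψ = 1/2 ↦ 1/2  <
φ = 1, ψ = 1 ↦ 1  ≥
So 2 of the 9 assignments meet the threshold.

2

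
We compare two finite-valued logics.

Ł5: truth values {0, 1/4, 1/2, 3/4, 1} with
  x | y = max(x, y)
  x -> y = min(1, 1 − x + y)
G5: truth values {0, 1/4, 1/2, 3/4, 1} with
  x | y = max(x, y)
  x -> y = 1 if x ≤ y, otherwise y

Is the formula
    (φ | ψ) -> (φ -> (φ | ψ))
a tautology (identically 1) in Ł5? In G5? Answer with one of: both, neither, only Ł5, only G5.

In Ł5: every assignment gives 1 — tautology.
In G5: every assignment gives 1 — tautology.

both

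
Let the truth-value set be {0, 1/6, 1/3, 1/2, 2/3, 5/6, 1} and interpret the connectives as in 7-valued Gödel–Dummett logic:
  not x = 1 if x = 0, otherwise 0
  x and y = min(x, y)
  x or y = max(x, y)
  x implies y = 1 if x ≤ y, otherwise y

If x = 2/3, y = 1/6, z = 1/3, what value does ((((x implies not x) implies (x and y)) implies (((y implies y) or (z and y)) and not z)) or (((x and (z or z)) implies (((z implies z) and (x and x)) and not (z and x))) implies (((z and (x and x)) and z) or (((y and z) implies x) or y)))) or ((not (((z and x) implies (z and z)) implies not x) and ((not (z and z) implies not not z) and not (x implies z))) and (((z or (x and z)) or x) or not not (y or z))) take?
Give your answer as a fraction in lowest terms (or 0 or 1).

not x = not 2/3 = 0
x implies not x = 2/3 implies 0 = 0
x and y = 2/3 and 1/6 = 1/6
(x implies not x) implies (x and y) = 0 implies 1/6 = 1
y implies y = 1/6 implies 1/6 = 1
z and y = 1/3 and 1/6 = 1/6
(y implies y) or (z and y) = 1 or 1/6 = 1
not z = not 1/3 = 0
((y implies y) or (z and y)) and not z = 1 and 0 = 0
((x implies not x) implies (x and y)) implies (((y implies y) or (z and y)) and not z) = 1 implies 0 = 0
z or z = 1/3 or 1/3 = 1/3
x and (z or z) = 2/3 and 1/3 = 1/3
z implies z = 1/3 implies 1/3 = 1
x and x = 2/3 and 2/3 = 2/3
(z implies z) and (x and x) = 1 and 2/3 = 2/3
z and x = 1/3 and 2/3 = 1/3
not (z and x) = not 1/3 = 0
((z implies z) and (x and x)) and not (z and x) = 2/3 and 0 = 0
(x and (z or z)) implies (((z implies z) and (x and x)) and not (z and x)) = 1/3 implies 0 = 0
x and x = 2/3 and 2/3 = 2/3
z and (x and x) = 1/3 and 2/3 = 1/3
(z and (x and x)) and z = 1/3 and 1/3 = 1/3
y and z = 1/6 and 1/3 = 1/6
(y and z) implies x = 1/6 implies 2/3 = 1
((y and z) implies x) or y = 1 or 1/6 = 1
((z and (x and x)) and z) or (((y and z) implies x) or y) = 1/3 or 1 = 1
((x and (z or z)) implies (((z implies z) and (x and x)) and not (z and x))) implies (((z and (x and x)) and z) or (((y and z) implies x) or y)) = 0 implies 1 = 1
(((x implies not x) implies (x and y)) implies (((y implies y) or (z and y)) and not z)) or (((x and (z or z)) implies (((z implies z) and (x and x)) and not (z and x))) implies (((z and (x and x)) and z) or (((y and z) implies x) or y))) = 0 or 1 = 1
z and x = 1/3 and 2/3 = 1/3
z and z = 1/3 and 1/3 = 1/3
(z and x) implies (z and z) = 1/3 implies 1/3 = 1
not x = not 2/3 = 0
((z and x) implies (z and z)) implies not x = 1 implies 0 = 0
not (((z and x) implies (z and z)) implies not x) = not 0 = 1
z and z = 1/3 and 1/3 = 1/3
not (z and z) = not 1/3 = 0
not z = not 1/3 = 0
not not z = not 0 = 1
not (z and z) implies not not z = 0 implies 1 = 1
x implies z = 2/3 implies 1/3 = 1/3
not (x implies z) = not 1/3 = 0
(not (z and z) implies not not z) and not (x implies z) = 1 and 0 = 0
not (((z and x) implies (z and z)) implies not x) and ((not (z and z) implies not not z) and not (x implies z)) = 1 and 0 = 0
x and z = 2/3 and 1/3 = 1/3
z or (x and z) = 1/3 or 1/3 = 1/3
(z or (x and z)) or x = 1/3 or 2/3 = 2/3
y or z = 1/6 or 1/3 = 1/3
not (y or z) = not 1/3 = 0
not not (y or z) = not 0 = 1
((z or (x and z)) or x) or not not (y or z) = 2/3 or 1 = 1
(not (((z and x) implies (z and z)) implies not x) and ((not (z and z) implies not not z) and not (x implies z))) and (((z or (x and z)) or x) or not not (y or z)) = 0 and 1 = 0
((((x implies not x) implies (x and y)) implies (((y implies y) or (z and y)) and not z)) or (((x and (z or z)) implies (((z implies z) and (x and x)) and not (z and x))) implies (((z and (x and x)) and z) or (((y and z) implies x) or y)))) or ((not (((z and x) implies (z and z)) implies not x) and ((not (z and z) implies not not z) and not (x implies z))) and (((z or (x and z)) or x) or not not (y or z))) = 1 or 0 = 1

1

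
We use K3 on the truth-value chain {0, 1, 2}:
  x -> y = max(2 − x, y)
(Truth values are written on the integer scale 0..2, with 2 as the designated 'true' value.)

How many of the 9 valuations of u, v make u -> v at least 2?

u = 0, v = 0 ↦ 2  ≥
u = 0, v = 1 ↦ 2  ≥
u = 0, v = 2 ↦ 2  ≥
u = 1, v = 0 ↦ 1  <
u = 1, v = 1 ↦ 1  <
u = 1, v = 2 ↦ 2  ≥
u = 2, v = 0 ↦ 0  <
u = 2, v = 1 ↦ 1  <
u = 2, v = 2 ↦ 2  ≥
So 5 of the 9 assignments meet the threshold.

5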